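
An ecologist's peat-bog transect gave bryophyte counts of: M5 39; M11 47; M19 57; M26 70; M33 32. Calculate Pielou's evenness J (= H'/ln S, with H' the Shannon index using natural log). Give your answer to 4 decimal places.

Total N = 39+47+57+70+32 = 245, so the proportions are 0.159184, 0.191837, 0.232653, 0.285714, 0.130612 (working shown to 6 dp, full precision carried).
H' = −Σ pᵢ ln pᵢ = −((-0.292531) + (-0.316744) + (-0.339256) + (-0.357932) + (-0.265864)) = 1.572328.
With S = 5 species, ln S = 1.609438, so J = 1.572328/1.609438 = 0.976942, i.e. 0.9769 to 4 decimal places.

0.9769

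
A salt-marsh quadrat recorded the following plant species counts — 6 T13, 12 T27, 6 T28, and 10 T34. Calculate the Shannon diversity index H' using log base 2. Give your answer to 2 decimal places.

1.93

Total N = 6+12+6+10 = 34, so the proportions are 0.1765, 0.3529, 0.1765, 0.2941 (working shown to 4 dp, full precision carried).
Each pᵢ log₂ pᵢ term: 0.1765×(-2.5025)=-0.4416, 0.3529×(-1.5025)=-0.5303, 0.1765×(-2.5025)=-0.4416, 0.2941×(-1.7655)=-0.5193.
Sum = -1.9328, so H' = 1.93.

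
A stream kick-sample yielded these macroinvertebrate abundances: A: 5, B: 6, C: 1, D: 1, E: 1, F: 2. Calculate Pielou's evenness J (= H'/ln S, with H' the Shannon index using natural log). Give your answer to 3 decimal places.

0.843

Total N = 5+6+1+1+1+2 = 16, so the proportions are 0.3125, 0.375, 0.0625, 0.0625, 0.0625, 0.125 (working shown to 5 dp, full precision carried).
H' = −Σ pᵢ ln pᵢ = −((-0.36348) + (-0.36781) + (-0.17329) + (-0.17329) + (-0.17329) + (-0.25993)) = 1.51109.
With S = 6 species, ln S = 1.79176, so J = 1.51109/1.79176 = 0.84335, i.e. 0.843 to 3 decimal places.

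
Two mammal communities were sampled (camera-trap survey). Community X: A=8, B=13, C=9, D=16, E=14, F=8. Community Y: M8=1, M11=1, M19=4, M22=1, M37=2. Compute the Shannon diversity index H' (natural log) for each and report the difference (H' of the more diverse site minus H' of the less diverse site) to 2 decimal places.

0.33

Community X: N=68, proportions 0.1176, 0.1912, 0.1324, 0.2353, 0.2059, 0.1176, giving H' = 1.7534 (working shown to 4 dp, full precision carried).
Community Y: N=9, proportions 0.1111, 0.1111, 0.4444, 0.1111, 0.2222, giving H' = 1.4271.
Difference = |1.7534 − 1.4271| = 0.3263, i.e. 0.33 to 2 decimal places.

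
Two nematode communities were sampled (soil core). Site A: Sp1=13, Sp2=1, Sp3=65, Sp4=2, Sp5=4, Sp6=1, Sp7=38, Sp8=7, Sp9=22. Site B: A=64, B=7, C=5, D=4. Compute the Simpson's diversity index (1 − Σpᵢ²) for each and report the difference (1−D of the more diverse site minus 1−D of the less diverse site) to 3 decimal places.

0.381

Site A: N=153, proportions 0.08497, 0.00654, 0.42484, 0.01307, 0.02614, 0.00654, 0.24837, 0.04575, 0.14379, giving 1−D = 0.72690 (working shown to 5 dp, full precision carried).
Site B: N=80, proportions 0.8, 0.0875, 0.0625, 0.05, giving 1−D = 0.34594.
Difference = |0.72690 − 0.34594| = 0.38096, i.e. 0.381 to 3 decimal places.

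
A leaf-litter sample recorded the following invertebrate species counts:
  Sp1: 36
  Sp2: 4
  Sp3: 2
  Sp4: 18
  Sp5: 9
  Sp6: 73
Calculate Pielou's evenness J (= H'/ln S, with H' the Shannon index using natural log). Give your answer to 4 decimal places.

0.7184

Total N = 36+4+2+18+9+73 = 142, so the proportions are 0.253521, 0.028169, 0.014085, 0.126761, 0.06338, 0.514085 (working shown to 6 dp, full precision carried).
H' = −Σ pᵢ ln pᵢ = −((-0.347909) + (-0.100550) + (-0.060038) + (-0.261818) + (-0.174841) + (-0.342055)) = 1.287212.
With S = 6 species, ln S = 1.791759, so J = 1.287212/1.791759 = 0.718406, i.e. 0.7184 to 4 decimal places.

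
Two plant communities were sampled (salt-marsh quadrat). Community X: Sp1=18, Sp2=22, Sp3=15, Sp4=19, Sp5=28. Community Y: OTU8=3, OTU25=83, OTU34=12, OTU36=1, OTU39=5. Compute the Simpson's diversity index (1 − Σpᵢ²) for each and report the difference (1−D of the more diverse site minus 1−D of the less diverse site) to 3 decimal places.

0.444

Community X: N=102, proportions 0.17647059, 0.21568627, 0.14705882, 0.18627451, 0.2745098, giving 1−D = 0.79065744 (working shown to 8 dp, full precision carried).
Community Y: N=104, proportions 0.02884615, 0.79807692, 0.11538462, 0.00961538, 0.04807692, giving 1−D = 0.34652367.
Difference = |0.79065744 − 0.34652367| = 0.44413377, i.e. 0.444 to 3 decimal places.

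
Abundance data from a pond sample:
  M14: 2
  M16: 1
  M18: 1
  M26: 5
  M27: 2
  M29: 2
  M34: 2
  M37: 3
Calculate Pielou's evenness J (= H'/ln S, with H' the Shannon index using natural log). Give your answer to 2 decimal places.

Total N = 2+1+1+5+2+2+2+3 = 18, so the proportions are 0.1111, 0.0556, 0.0556, 0.2778, 0.1111, 0.1111, 0.1111, 0.1667 (working shown to 4 dp, full precision carried).
H' = −Σ pᵢ ln pᵢ = −((-0.2441) + (-0.1606) + (-0.1606) + (-0.3558) + (-0.2441) + (-0.2441) + (-0.2441) + (-0.2986)) = 1.9521.
With S = 8 species, ln S = 2.0794, so J = 1.9521/2.0794 = 0.9388, i.e. 0.94 to 2 decimal places.

0.94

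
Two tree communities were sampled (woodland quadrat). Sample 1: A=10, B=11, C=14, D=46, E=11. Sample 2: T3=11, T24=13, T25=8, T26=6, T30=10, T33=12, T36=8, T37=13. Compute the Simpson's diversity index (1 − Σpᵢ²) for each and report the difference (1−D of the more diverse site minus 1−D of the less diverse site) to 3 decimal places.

0.181

Sample 1: N=92, proportions 0.1087, 0.11957, 0.15217, 0.5, 0.11957, giving 1−D = 0.68644 (working shown to 5 dp, full precision carried).
Sample 2: N=81, proportions 0.1358, 0.16049, 0.09877, 0.07407, 0.12346, 0.14815, 0.09877, 0.16049, giving 1−D = 0.86786.
Difference = |0.68644 − 0.86786| = 0.18142, i.e. 0.181 to 3 decimal places.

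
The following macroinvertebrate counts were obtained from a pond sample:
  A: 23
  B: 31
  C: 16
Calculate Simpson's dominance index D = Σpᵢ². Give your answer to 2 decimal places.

0.36

Total N = 23+31+16 = 70, so the proportions are 0.3286, 0.4429, 0.2286 (working shown to 4 dp, full precision carried).
D = 0.3286² + 0.4429² + 0.2286² = 0.1080 + 0.1961 + 0.0522 = 0.3563.
To 2 decimal places, D = 0.36.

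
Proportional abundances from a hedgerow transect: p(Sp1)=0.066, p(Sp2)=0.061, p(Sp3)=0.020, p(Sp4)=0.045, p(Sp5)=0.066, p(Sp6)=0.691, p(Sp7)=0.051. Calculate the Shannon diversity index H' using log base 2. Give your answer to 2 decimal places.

1.67

Each pᵢ log₂ pᵢ term (working shown to 4 dp, full precision carried): 0.066×(-3.9214)=-0.2588, 0.061×(-4.0350)=-0.2461, 0.02×(-5.6439)=-0.1129, 0.045×(-4.4739)=-0.2013, 0.066×(-3.9214)=-0.2588, 0.691×(-0.5332)=-0.3685, 0.051×(-4.2934)=-0.2190.
Sum = -1.6654, so H' = 1.67.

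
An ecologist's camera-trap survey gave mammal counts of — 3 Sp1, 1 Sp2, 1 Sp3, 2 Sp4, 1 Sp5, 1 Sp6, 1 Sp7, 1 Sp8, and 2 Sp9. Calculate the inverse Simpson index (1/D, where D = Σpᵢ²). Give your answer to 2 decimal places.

7.35

Total N = 3+1+1+2+1+1+1+1+2 = 13, so the proportions are 0.230769, 0.076923, 0.076923, 0.153846, 0.076923, 0.076923, 0.076923, 0.076923, 0.153846 (working shown to 6 dp, full precision carried).
D = 0.230769² + 0.076923² + 0.076923² + 0.153846² + 0.076923² + 0.076923² + 0.076923² + 0.076923² + 0.153846² = 0.053254 + 0.005917 + 0.005917 + 0.023669 + 0.005917 + 0.005917 + 0.005917 + 0.005917 + 0.023669 = 0.136095.
So 1/D = 7.3478, i.e. 7.35 to 2 decimal places.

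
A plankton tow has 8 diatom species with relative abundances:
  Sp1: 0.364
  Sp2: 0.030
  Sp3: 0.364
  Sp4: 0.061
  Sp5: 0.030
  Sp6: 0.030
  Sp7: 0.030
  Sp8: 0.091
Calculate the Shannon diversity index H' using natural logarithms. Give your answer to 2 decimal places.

1.55

Each pᵢ ln pᵢ term (working shown to 4 dp, full precision carried): 0.364×(-1.0106)=-0.3679, 0.03×(-3.5066)=-0.1052, 0.364×(-1.0106)=-0.3679, 0.061×(-2.7969)=-0.1706, 0.03×(-3.5066)=-0.1052, 0.03×(-3.5066)=-0.1052, 0.03×(-3.5066)=-0.1052, 0.091×(-2.3969)=-0.2181.
Sum = -1.5452, so H' = 1.55.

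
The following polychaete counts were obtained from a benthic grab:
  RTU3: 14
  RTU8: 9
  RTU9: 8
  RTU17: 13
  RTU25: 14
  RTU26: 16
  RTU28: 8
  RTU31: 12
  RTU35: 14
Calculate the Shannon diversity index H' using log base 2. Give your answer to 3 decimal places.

Total N = 14+9+8+13+14+16+8+12+14 = 108, so the proportions are 0.12963, 0.08333, 0.07407, 0.12037, 0.12963, 0.14815, 0.07407, 0.11111, 0.12963 (working shown to 5 dp, full precision carried).
Each pᵢ log₂ pᵢ term: 0.12963×(-2.94753)=-0.38209, 0.08333×(-3.58496)=-0.29875, 0.07407×(-3.75489)=-0.27814, 0.12037×(-3.05445)=-0.36767, 0.12963×(-2.94753)=-0.38209, 0.14815×(-2.75489)=-0.40813, 0.07407×(-3.75489)=-0.27814, 0.11111×(-3.16993)=-0.35221, 0.12963×(-2.94753)=-0.38209.
Sum = -3.12930, so H' = 3.129.

3.129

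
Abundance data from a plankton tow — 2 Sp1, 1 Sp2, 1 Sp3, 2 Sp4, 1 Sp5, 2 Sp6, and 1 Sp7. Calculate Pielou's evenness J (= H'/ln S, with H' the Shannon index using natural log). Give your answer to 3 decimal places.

0.970

Total N = 2+1+1+2+1+2+1 = 10, so the proportions are 0.2, 0.1, 0.1, 0.2, 0.1, 0.2, 0.1 (working shown to 5 dp, full precision carried).
H' = −Σ pᵢ ln pᵢ = −((-0.32189) + (-0.23026) + (-0.23026) + (-0.32189) + (-0.23026) + (-0.32189) + (-0.23026)) = 1.88670.
With S = 7 species, ln S = 1.94591, so J = 1.88670/1.94591 = 0.96957, i.e. 0.970 to 3 decimal places.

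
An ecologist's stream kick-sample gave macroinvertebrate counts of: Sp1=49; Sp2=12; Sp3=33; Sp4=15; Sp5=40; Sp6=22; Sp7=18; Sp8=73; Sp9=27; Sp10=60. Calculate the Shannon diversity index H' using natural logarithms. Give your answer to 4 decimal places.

2.1532

Total N = 49+12+33+15+40+22+18+73+27+60 = 349, so the proportions are 0.140401, 0.034384, 0.094556, 0.04298, 0.114613, 0.063037, 0.051576, 0.209169, 0.077364, 0.17192 (working shown to 6 dp, full precision carried).
Each pᵢ ln pᵢ term: 0.140401×(-1.963252)=-0.275643, 0.034384×(-3.370165)=-0.115880, 0.094556×(-2.358564)=-0.223016, 0.04298×(-3.147022)=-0.135259, 0.114613×(-2.166192)=-0.248274, 0.063037×(-2.764029)=-0.174237, 0.051576×(-2.964700)=-0.152907, 0.209169×(-1.564612)=-0.327269, 0.077364×(-2.559235)=-0.197992, 0.17192×(-1.760727)=-0.302704.
Sum = -2.153180, so H' = 2.1532.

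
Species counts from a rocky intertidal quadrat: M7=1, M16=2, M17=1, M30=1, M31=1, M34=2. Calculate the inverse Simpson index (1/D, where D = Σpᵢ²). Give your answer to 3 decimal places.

Total N = 1+2+1+1+1+2 = 8, so the proportions are 0.125, 0.25, 0.125, 0.125, 0.125, 0.25 (working shown to 7 dp, full precision carried).
D = 0.125² + 0.25² + 0.125² + 0.125² + 0.125² + 0.25² = 0.0156250 + 0.0625000 + 0.0156250 + 0.0156250 + 0.0156250 + 0.0625000 = 0.1875000.
So 1/D = 5.33333, i.e. 5.333 to 3 decimal places.

5.333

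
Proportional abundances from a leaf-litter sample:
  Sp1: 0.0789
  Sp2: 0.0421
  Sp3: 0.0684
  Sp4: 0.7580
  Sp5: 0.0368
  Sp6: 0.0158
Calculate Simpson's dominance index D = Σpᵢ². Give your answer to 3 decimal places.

0.589

D = 0.0789² + 0.0421² + 0.0684² + 0.758² + 0.0368² + 0.0158² = 0.00623 + 0.00177 + 0.00468 + 0.57456 + 0.00135 + 0.00025 = 0.58884 (working shown to 5 dp, full precision carried).
To 3 decimal places, D = 0.589.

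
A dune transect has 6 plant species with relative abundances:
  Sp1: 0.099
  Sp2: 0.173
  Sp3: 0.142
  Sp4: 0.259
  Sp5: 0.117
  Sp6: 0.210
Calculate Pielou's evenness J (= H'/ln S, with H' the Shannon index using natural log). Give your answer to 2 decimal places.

H' = −Σ pᵢ ln pᵢ = −((-0.2290) + (-0.3035) + (-0.2772) + (-0.3499) + (-0.2510) + (-0.3277)) = 1.7383 (working shown to 4 dp, full precision carried).
With S = 6 species, ln S = 1.7918, so J = 1.7383/1.7918 = 0.9702, i.e. 0.97 to 2 decimal places.

0.97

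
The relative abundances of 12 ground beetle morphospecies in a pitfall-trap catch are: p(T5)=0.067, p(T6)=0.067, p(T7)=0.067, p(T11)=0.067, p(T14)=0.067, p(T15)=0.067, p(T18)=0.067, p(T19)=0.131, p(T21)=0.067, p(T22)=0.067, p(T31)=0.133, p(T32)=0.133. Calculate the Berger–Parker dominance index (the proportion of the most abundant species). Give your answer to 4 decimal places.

0.1330

The largest proportion is 0.133, i.e. d = 0.1330 to 4 decimal places.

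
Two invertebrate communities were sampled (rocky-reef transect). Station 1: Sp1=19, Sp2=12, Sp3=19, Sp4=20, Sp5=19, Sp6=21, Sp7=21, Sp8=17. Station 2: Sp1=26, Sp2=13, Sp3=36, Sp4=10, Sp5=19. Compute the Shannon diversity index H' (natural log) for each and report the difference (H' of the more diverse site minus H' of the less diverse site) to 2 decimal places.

0.56

Station 1: N=148, proportions 0.1284, 0.0811, 0.1284, 0.1351, 0.1284, 0.1419, 0.1419, 0.1149, giving H' = 2.0675 (working shown to 4 dp, full precision carried).
Station 2: N=104, proportions 0.25, 0.125, 0.3462, 0.0962, 0.1827, giving H' = 1.5095.
Difference = |2.0675 − 1.5095| = 0.5580, i.e. 0.56 to 2 decimal places.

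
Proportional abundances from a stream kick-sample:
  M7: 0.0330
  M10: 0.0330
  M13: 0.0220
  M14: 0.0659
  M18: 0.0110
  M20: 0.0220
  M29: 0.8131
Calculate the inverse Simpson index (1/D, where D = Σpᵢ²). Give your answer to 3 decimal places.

1.495

D = 0.033² + 0.033² + 0.022² + 0.0659² + 0.011² + 0.022² + 0.8131² = 0.001089 + 0.001089 + 0.000484 + 0.004343 + 0.000121 + 0.000484 + 0.661132 = 0.668741 (working shown to 6 dp, full precision carried).
So 1/D = 1.49535, i.e. 1.495 to 3 decimal places.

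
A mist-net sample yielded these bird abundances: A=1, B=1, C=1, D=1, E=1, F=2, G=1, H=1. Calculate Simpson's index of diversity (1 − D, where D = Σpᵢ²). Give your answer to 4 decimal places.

Total N = 1+1+1+1+1+2+1+1 = 9, so the proportions are 0.111111, 0.111111, 0.111111, 0.111111, 0.111111, 0.222222, 0.111111, 0.111111 (working shown to 6 dp, full precision carried).
D = 0.111111² + 0.111111² + 0.111111² + 0.111111² + 0.111111² + 0.222222² + 0.111111² + 0.111111² = 0.012346 + 0.012346 + 0.012346 + 0.012346 + 0.012346 + 0.049383 + 0.012346 + 0.012346 = 0.135802.
So 1 − D = 0.864198, i.e. 0.8642 to 4 decimal places.

0.8642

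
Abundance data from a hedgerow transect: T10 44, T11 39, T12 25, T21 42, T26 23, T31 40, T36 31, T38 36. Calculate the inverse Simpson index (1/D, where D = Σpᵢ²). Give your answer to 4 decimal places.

Total N = 44+39+25+42+23+40+31+36 = 280, so the proportions are 0.15714286, 0.13928571, 0.08928571, 0.15, 0.08214286, 0.14285714, 0.11071429, 0.12857143 (working shown to 8 dp, full precision carried).
D = 0.15714286² + 0.13928571² + 0.08928571² + 0.15² + 0.08214286² + 0.14285714² + 0.11071429² + 0.12857143² = 0.02469388 + 0.01940051 + 0.00797194 + 0.02250000 + 0.00674745 + 0.02040816 + 0.01225765 + 0.01653061 = 0.13051020.
So 1/D = 7.662236, i.e. 7.6622 to 4 decimal places.

7.6622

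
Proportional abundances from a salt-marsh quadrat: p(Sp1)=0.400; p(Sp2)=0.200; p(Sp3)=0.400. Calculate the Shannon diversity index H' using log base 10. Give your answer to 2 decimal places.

Each pᵢ log₁₀ pᵢ term (working shown to 4 dp, full precision carried): 0.4×(-0.3979)=-0.1592, 0.2×(-0.6990)=-0.1398, 0.4×(-0.3979)=-0.1592.
Sum = -0.4581, so H' = 0.46.

0.46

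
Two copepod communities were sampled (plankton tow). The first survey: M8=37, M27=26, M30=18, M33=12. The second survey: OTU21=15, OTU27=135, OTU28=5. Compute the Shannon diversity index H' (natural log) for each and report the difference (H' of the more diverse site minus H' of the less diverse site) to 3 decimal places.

The first survey: N=93, proportions 0.39785, 0.27957, 0.19355, 0.12903, giving H' = 1.30507 (working shown to 5 dp, full precision carried).
The second survey: N=155, proportions 0.09677, 0.87097, 0.03226, giving H' = 0.45710.
Difference = |1.30507 − 0.45710| = 0.84797, i.e. 0.848 to 3 decimal places.

0.848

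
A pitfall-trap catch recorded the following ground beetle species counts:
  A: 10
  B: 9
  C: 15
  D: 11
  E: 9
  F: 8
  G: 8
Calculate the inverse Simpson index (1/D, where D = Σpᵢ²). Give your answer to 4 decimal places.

Total N = 10+9+15+11+9+8+8 = 70, so the proportions are 0.14285714, 0.12857143, 0.21428571, 0.15714286, 0.12857143, 0.11428571, 0.11428571 (working shown to 8 dp, full precision carried).
D = 0.14285714² + 0.12857143² + 0.21428571² + 0.15714286² + 0.12857143² + 0.11428571² + 0.11428571² = 0.02040816 + 0.01653061 + 0.04591837 + 0.02469388 + 0.01653061 + 0.01306122 + 0.01306122 = 0.15020408.
So 1/D = 6.657609, i.e. 6.6576 to 4 decimal places.

6.6576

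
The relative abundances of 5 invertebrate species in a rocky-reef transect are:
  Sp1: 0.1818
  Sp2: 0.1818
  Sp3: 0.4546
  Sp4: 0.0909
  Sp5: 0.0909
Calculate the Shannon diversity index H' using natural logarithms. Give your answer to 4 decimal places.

1.4142

Each pᵢ ln pᵢ term (working shown to 6 dp, full precision carried): 0.1818×(-1.704848)=-0.309941, 0.1818×(-1.704848)=-0.309941, 0.4546×(-0.788337)=-0.358378, 0.0909×(-2.397995)=-0.217978, 0.0909×(-2.397995)=-0.217978.
Sum = -1.414216, so H' = 1.4142.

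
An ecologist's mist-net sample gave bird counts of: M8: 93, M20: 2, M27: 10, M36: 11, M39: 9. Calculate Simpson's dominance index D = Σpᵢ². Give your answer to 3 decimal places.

0.573

Total N = 93+2+10+11+9 = 125, so the proportions are 0.744, 0.016, 0.08, 0.088, 0.072 (working shown to 5 dp, full precision carried).
D = 0.744² + 0.016² + 0.08² + 0.088² + 0.072² = 0.55354 + 0.00026 + 0.00640 + 0.00774 + 0.00518 = 0.57312.
To 3 decimal places, D = 0.573.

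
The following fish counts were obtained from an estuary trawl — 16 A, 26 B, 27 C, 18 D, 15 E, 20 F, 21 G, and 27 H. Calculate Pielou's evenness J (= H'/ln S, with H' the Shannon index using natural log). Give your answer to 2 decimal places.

Total N = 16+26+27+18+15+20+21+27 = 170, so the proportions are 0.0941, 0.1529, 0.1588, 0.1059, 0.0882, 0.1176, 0.1235, 0.1588 (working shown to 4 dp, full precision carried).
H' = −Σ pᵢ ln pᵢ = −((-0.2224) + (-0.2872) + (-0.2922) + (-0.2378) + (-0.2142) + (-0.2518) + (-0.2583) + (-0.2922)) = 2.0561.
With S = 8 species, ln S = 2.0794, so J = 2.0561/2.0794 = 0.9888, i.e. 0.99 to 2 decimal places.

0.99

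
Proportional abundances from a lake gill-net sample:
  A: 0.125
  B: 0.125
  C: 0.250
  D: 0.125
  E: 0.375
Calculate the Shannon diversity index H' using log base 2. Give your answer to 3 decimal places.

Each pᵢ log₂ pᵢ term (working shown to 5 dp, full precision carried): 0.125×(-3.00000)=-0.37500, 0.125×(-3.00000)=-0.37500, 0.25×(-2.00000)=-0.50000, 0.125×(-3.00000)=-0.37500, 0.375×(-1.41504)=-0.53064.
Sum = -2.15564, so H' = 2.156.

2.156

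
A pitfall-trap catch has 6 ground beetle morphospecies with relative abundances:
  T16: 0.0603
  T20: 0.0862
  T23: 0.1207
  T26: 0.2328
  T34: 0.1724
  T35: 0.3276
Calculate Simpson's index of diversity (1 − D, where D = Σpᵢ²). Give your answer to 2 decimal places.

0.78

D = 0.0603² + 0.0862² + 0.1207² + 0.2328² + 0.1724² + 0.3276² = 0.0036 + 0.0074 + 0.0146 + 0.0542 + 0.0297 + 0.1073 = 0.2169 (working shown to 4 dp, full precision carried).
So 1 − D = 0.7831, i.e. 0.78 to 2 decimal places.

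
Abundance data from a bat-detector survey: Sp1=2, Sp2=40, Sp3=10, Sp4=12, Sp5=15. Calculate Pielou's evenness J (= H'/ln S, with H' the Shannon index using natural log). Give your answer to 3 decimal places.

0.808

Total N = 2+40+10+12+15 = 79, so the proportions are 0.02532, 0.50633, 0.12658, 0.1519, 0.18987 (working shown to 5 dp, full precision carried).
H' = −Σ pᵢ ln pᵢ = −((-0.09307) + (-0.34459) + (-0.26163) + (-0.28626) + (-0.31546)) = 1.30101.
With S = 5 species, ln S = 1.60944, so J = 1.30101/1.60944 = 0.80836, i.e. 0.808 to 3 decimal places.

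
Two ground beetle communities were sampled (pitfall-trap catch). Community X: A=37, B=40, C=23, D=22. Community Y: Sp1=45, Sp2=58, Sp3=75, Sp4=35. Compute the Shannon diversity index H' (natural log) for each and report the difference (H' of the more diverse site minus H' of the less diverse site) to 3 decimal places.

Community X: N=122, proportions 0.30328, 0.32787, 0.18852, 0.18033, giving H' = 1.35092 (working shown to 5 dp, full precision carried).
Community Y: N=213, proportions 0.21127, 0.2723, 0.35211, 0.16432, giving H' = 1.34695.
Difference = |1.35092 − 1.34695| = 0.00397, i.e. 0.004 to 3 decimal places.

0.004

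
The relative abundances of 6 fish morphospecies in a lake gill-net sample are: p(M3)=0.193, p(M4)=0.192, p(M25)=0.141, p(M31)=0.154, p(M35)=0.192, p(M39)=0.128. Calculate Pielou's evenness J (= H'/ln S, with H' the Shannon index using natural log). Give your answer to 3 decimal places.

H' = −Σ pᵢ ln pᵢ = −((-0.31750) + (-0.31685) + (-0.27622) + (-0.28810) + (-0.31685) + (-0.26313)) = 1.77865 (working shown to 5 dp, full precision carried).
With S = 6 species, ln S = 1.79176, so J = 1.77865/1.79176 = 0.99268, i.e. 0.993 to 3 decimal places.

0.993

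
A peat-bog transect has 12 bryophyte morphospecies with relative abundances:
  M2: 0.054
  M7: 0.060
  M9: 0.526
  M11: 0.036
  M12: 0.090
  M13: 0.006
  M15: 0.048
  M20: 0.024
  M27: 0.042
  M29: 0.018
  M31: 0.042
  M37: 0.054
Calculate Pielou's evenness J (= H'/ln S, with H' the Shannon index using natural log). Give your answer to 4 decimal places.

H' = −Σ pᵢ ln pᵢ = −((-0.157614) + (-0.168805) + (-0.337931) + (-0.119673) + (-0.216715) + (-0.030696) + (-0.145755) + (-0.089513) + (-0.133144) + (-0.072313) + (-0.133144) + (-0.157614)) = 1.762914 (working shown to 6 dp, full precision carried).
With S = 12 species, ln S = 2.484907, so J = 1.762914/2.484907 = 0.709449, i.e. 0.7094 to 4 decimal places.

0.7094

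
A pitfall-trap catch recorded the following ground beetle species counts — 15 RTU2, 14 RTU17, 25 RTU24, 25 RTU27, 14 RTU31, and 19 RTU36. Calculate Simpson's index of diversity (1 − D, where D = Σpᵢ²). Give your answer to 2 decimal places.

0.82

Total N = 15+14+25+25+14+19 = 112, so the proportions are 0.1339, 0.125, 0.2232, 0.2232, 0.125, 0.1696 (working shown to 4 dp, full precision carried).
D = 0.1339² + 0.125² + 0.2232² + 0.2232² + 0.125² + 0.1696² = 0.0179 + 0.0156 + 0.0498 + 0.0498 + 0.0156 + 0.0288 = 0.1776.
So 1 − D = 0.8224, i.e. 0.82 to 2 decimal places.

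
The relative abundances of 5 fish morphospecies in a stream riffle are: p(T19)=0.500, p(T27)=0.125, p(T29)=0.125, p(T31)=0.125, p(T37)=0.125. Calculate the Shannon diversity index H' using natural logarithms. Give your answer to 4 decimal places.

1.3863

Each pᵢ ln pᵢ term (working shown to 6 dp, full precision carried): 0.5×(-0.693147)=-0.346574, 0.125×(-2.079442)=-0.259930, 0.125×(-2.079442)=-0.259930, 0.125×(-2.079442)=-0.259930, 0.125×(-2.079442)=-0.259930.
Sum = -1.386294, so H' = 1.3863.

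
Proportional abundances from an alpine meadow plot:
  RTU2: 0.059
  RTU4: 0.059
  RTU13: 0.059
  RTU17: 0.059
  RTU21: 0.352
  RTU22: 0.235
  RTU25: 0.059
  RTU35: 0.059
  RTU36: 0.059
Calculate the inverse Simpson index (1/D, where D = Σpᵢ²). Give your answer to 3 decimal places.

4.914

D = 0.059² + 0.059² + 0.059² + 0.059² + 0.352² + 0.235² + 0.059² + 0.059² + 0.059² = 0.0034810 + 0.0034810 + 0.0034810 + 0.0034810 + 0.1239040 + 0.0552250 + 0.0034810 + 0.0034810 + 0.0034810 = 0.2034960 (working shown to 7 dp, full precision carried).
So 1/D = 4.91410, i.e. 4.914 to 3 decimal places.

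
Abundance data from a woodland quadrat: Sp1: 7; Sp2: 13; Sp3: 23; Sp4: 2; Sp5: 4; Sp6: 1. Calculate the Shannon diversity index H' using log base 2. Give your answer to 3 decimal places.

Total N = 7+13+23+2+4+1 = 50, so the proportions are 0.14, 0.26, 0.46, 0.04, 0.08, 0.02 (working shown to 5 dp, full precision carried).
Each pᵢ log₂ pᵢ term: 0.14×(-2.83650)=-0.39711, 0.26×(-1.94342)=-0.50529, 0.46×(-1.12029)=-0.51534, 0.04×(-4.64386)=-0.18575, 0.08×(-3.64386)=-0.29151, 0.02×(-5.64386)=-0.11288.
Sum = -2.00787, so H' = 2.008.

2.008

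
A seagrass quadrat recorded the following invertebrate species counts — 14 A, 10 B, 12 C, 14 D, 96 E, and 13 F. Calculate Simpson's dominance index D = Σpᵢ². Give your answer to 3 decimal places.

0.396

Total N = 14+10+12+14+96+13 = 159, so the proportions are 0.08805, 0.06289, 0.07547, 0.08805, 0.60377, 0.08176 (working shown to 5 dp, full precision carried).
D = 0.08805² + 0.06289² + 0.07547² + 0.08805² + 0.60377² + 0.08176² = 0.00775 + 0.00396 + 0.00570 + 0.00775 + 0.36454 + 0.00668 = 0.39638.
To 3 decimal places, D = 0.396.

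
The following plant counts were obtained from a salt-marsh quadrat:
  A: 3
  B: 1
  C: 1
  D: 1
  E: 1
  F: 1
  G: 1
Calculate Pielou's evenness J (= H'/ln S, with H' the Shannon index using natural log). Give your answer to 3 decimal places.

Total N = 3+1+1+1+1+1+1 = 9, so the proportions are 0.33333, 0.11111, 0.11111, 0.11111, 0.11111, 0.11111, 0.11111 (working shown to 5 dp, full precision carried).
H' = −Σ pᵢ ln pᵢ = −((-0.36620) + (-0.24414) + (-0.24414) + (-0.24414) + (-0.24414) + (-0.24414) + (-0.24414)) = 1.83102.
With S = 7 species, ln S = 1.94591, so J = 1.83102/1.94591 = 0.94096, i.e. 0.941 to 3 decimal places.

0.941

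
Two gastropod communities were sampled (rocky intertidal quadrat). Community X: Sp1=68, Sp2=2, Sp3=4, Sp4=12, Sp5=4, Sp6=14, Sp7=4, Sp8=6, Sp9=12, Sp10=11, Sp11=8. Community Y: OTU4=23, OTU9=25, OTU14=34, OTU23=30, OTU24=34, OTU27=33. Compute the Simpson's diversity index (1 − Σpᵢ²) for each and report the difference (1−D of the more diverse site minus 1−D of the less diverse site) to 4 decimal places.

Community X: N=145, proportions 0.4689655, 0.0137931, 0.0275862, 0.0827586, 0.0275862, 0.0965517, 0.0275862, 0.0413793, 0.0827586, 0.0758621, 0.0551724, giving 1−D = 0.7440666 (working shown to 7 dp, full precision carried).
Community Y: N=179, proportions 0.1284916, 0.1396648, 0.1899441, 0.1675978, 0.1899441, 0.1843575, giving 1−D = 0.8297494.
Difference = |0.7440666 − 0.8297494| = 0.0856828, i.e. 0.0857 to 4 decimal places.

0.0857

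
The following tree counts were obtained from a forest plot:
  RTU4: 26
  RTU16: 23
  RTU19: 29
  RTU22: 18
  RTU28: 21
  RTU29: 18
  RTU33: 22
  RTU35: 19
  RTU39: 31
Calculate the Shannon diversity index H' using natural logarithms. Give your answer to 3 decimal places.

Total N = 26+23+29+18+21+18+22+19+31 = 207, so the proportions are 0.1256, 0.11111, 0.1401, 0.08696, 0.10145, 0.08696, 0.10628, 0.09179, 0.14976 (working shown to 5 dp, full precision carried).
Each pᵢ ln pᵢ term: 0.1256×(-2.07462)=-0.26058, 0.11111×(-2.19722)=-0.24414, 0.1401×(-1.96542)=-0.27535, 0.08696×(-2.44235)=-0.21238, 0.10145×(-2.28820)=-0.23214, 0.08696×(-2.44235)=-0.21238, 0.10628×(-2.24168)=-0.23825, 0.09179×(-2.38828)=-0.21921, 0.14976×(-1.89873)=-0.28435.
Sum = -2.17877, so H' = 2.179.

2.179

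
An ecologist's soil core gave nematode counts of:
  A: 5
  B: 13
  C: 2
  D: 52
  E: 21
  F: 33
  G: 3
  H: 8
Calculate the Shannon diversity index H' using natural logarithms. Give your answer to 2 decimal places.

Total N = 5+13+2+52+21+33+3+8 = 137, so the proportions are 0.0365, 0.0949, 0.0146, 0.3796, 0.1533, 0.2409, 0.0219, 0.0584 (working shown to 4 dp, full precision carried).
Each pᵢ ln pᵢ term: 0.0365×(-3.3105)=-0.1208, 0.0949×(-2.3550)=-0.2235, 0.0146×(-4.2268)=-0.0617, 0.3796×(-0.9687)=-0.3677, 0.1533×(-1.8755)=-0.2875, 0.2409×(-1.4235)=-0.3429, 0.0219×(-3.8214)=-0.0837, 0.0584×(-2.8405)=-0.1659.
Sum = -1.6536, so H' = 1.65.

1.65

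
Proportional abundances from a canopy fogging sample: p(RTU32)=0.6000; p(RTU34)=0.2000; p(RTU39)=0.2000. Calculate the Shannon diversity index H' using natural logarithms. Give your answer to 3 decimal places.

0.950

Each pᵢ ln pᵢ term (working shown to 5 dp, full precision carried): 0.6×(-0.51083)=-0.30650, 0.2×(-1.60944)=-0.32189, 0.2×(-1.60944)=-0.32189.
Sum = -0.95027, so H' = 0.950.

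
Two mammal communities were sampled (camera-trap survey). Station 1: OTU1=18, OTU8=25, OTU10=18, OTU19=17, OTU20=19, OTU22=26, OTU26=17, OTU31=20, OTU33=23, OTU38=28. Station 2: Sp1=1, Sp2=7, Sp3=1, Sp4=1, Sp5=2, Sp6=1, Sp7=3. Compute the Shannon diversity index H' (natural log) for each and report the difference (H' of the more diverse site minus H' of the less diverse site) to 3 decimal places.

0.658

Station 1: N=211, proportions 0.08531, 0.11848, 0.08531, 0.08057, 0.09005, 0.12322, 0.08057, 0.09479, 0.109, 0.1327, giving H' = 2.28626 (working shown to 5 dp, full precision carried).
Station 2: N=16, proportions 0.0625, 0.4375, 0.0625, 0.0625, 0.125, 0.0625, 0.1875, giving H' = 1.62862.
Difference = |2.28626 − 1.62862| = 0.65764, i.e. 0.658 to 3 decimal places.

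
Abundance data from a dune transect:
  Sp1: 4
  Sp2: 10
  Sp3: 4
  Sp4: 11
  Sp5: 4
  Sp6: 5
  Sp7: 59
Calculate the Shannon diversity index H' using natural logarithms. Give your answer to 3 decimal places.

1.331

Total N = 4+10+4+11+4+5+59 = 97, so the proportions are 0.04124, 0.10309, 0.04124, 0.1134, 0.04124, 0.05155, 0.60825 (working shown to 5 dp, full precision carried).
Each pᵢ ln pᵢ term: 0.04124×(-3.18842)=-0.13148, 0.10309×(-2.27213)=-0.23424, 0.04124×(-3.18842)=-0.13148, 0.1134×(-2.17682)=-0.24686, 0.04124×(-3.18842)=-0.13148, 0.05155×(-2.96527)=-0.15285, 0.60825×(-0.49717)=-0.30240.
Sum = -1.33079, so H' = 1.331.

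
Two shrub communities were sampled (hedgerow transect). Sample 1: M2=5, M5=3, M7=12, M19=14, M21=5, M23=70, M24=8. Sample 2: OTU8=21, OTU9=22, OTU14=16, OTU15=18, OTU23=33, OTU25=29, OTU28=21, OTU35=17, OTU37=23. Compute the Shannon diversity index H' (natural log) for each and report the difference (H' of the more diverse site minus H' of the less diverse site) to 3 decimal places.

Sample 1: N=117, proportions 0.04274, 0.02564, 0.10256, 0.11966, 0.04274, 0.59829, 0.06838, giving H' = 1.34178 (working shown to 5 dp, full precision carried).
Sample 2: N=200, proportions 0.105, 0.11, 0.08, 0.09, 0.165, 0.145, 0.105, 0.085, 0.115, giving H' = 2.17043.
Difference = |1.34178 − 2.17043| = 0.82865, i.e. 0.829 to 3 decimal places.

0.829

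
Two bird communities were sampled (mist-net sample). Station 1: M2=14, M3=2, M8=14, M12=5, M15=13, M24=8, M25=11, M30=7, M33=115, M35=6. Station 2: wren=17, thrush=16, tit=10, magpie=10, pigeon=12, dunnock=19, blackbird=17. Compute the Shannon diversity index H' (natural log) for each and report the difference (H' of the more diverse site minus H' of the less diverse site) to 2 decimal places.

Station 1: N=195, proportions 0.0718, 0.0103, 0.0718, 0.0256, 0.0667, 0.041, 0.0564, 0.0359, 0.5897, 0.0308, giving H' = 1.5308 (working shown to 4 dp, full precision carried).
Station 2: N=101, proportions 0.1683, 0.1584, 0.099, 0.099, 0.1188, 0.1881, 0.1683, giving H' = 1.9170.
Difference = |1.5308 − 1.9170| = 0.3862, i.e. 0.39 to 2 decimal places.

0.39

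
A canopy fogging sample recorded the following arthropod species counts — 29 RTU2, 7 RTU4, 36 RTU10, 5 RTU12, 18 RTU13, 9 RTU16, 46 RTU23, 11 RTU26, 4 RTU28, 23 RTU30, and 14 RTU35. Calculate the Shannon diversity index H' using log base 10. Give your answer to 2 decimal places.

Total N = 29+7+36+5+18+9+46+11+4+23+14 = 202, so the proportions are 0.1436, 0.0347, 0.1782, 0.0248, 0.0891, 0.0446, 0.2277, 0.0545, 0.0198, 0.1139, 0.0693 (working shown to 4 dp, full precision carried).
Each pᵢ log₁₀ pᵢ term: 0.1436×(-0.8430)=-0.1210, 0.0347×(-1.4603)=-0.0506, 0.1782×(-0.7490)=-0.1335, 0.0248×(-1.6064)=-0.0398, 0.0891×(-1.0501)=-0.0936, 0.0446×(-1.3511)=-0.0602, 0.2277×(-0.6426)=-0.1463, 0.0545×(-1.2640)=-0.0688, 0.0198×(-1.7033)=-0.0337, 0.1139×(-0.9436)=-0.1074, 0.0693×(-1.1592)=-0.0803.
Sum = -0.9353, so H' = 0.94.

0.94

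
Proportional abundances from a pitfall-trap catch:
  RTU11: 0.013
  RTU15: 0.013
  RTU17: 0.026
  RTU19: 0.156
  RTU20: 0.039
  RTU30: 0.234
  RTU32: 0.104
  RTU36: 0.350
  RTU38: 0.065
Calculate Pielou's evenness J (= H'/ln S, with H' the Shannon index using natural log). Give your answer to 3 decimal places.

0.794

H' = −Σ pᵢ ln pᵢ = −((-0.05646) + (-0.05646) + (-0.09489) + (-0.28983) + (-0.12652) + (-0.33987) + (-0.23539) + (-0.36744) + (-0.17767)) = 1.74453 (working shown to 5 dp, full precision carried).
With S = 9 species, ln S = 2.19722, so J = 1.74453/2.19722 = 0.79397, i.e. 0.794 to 3 decimal places.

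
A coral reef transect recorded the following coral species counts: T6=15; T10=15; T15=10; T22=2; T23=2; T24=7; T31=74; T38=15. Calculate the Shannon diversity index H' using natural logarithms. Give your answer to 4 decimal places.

Total N = 15+15+10+2+2+7+74+15 = 140, so the proportions are 0.107143, 0.107143, 0.071429, 0.014286, 0.014286, 0.05, 0.528571, 0.107143 (working shown to 6 dp, full precision carried).
Each pᵢ ln pᵢ term: 0.107143×(-2.233592)=-0.239313, 0.107143×(-2.233592)=-0.239313, 0.071429×(-2.639057)=-0.188504, 0.014286×(-4.248495)=-0.060693, 0.014286×(-4.248495)=-0.060693, 0.05×(-2.995732)=-0.149787, 0.528571×(-0.637577)=-0.337005, 0.107143×(-2.233592)=-0.239313.
Sum = -1.514622, so H' = 1.5146.

1.5146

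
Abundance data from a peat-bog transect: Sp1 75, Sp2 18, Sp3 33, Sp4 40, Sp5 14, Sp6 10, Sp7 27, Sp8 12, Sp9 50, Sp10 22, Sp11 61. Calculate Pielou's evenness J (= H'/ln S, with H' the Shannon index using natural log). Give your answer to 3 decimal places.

Total N = 75+18+33+40+14+10+27+12+50+22+61 = 362, so the proportions are 0.20718, 0.04972, 0.09116, 0.1105, 0.03867, 0.02762, 0.07459, 0.03315, 0.13812, 0.06077, 0.16851 (working shown to 5 dp, full precision carried).
H' = −Σ pᵢ ln pᵢ = −((-0.32614) + (-0.14923) + (-0.21834) + (-0.24340) + (-0.12579) + (-0.09915) + (-0.19361) + (-0.11293) + (-0.27343) + (-0.17020) + (-0.30007)) = 2.21229.
With S = 11 species, ln S = 2.39790, so J = 2.21229/2.39790 = 0.92260, i.e. 0.923 to 3 decimal places.

0.923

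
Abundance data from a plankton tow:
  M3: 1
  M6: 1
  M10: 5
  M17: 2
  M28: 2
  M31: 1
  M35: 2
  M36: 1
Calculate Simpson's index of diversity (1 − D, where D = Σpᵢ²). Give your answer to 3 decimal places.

0.818

Total N = 1+1+5+2+2+1+2+1 = 15, so the proportions are 0.06667, 0.06667, 0.33333, 0.13333, 0.13333, 0.06667, 0.13333, 0.06667 (working shown to 5 dp, full precision carried).
D = 0.06667² + 0.06667² + 0.33333² + 0.13333² + 0.13333² + 0.06667² + 0.13333² + 0.06667² = 0.00444 + 0.00444 + 0.11111 + 0.01778 + 0.01778 + 0.00444 + 0.01778 + 0.00444 = 0.18222.
So 1 − D = 0.81778, i.e. 0.818 to 3 decimal places.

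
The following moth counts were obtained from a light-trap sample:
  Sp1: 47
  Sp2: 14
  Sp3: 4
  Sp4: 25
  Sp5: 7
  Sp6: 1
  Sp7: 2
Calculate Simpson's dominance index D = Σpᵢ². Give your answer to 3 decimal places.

0.310

Total N = 47+14+4+25+7+1+2 = 100, so the proportions are 0.47, 0.14, 0.04, 0.25, 0.07, 0.01, 0.02 (working shown to 5 dp, full precision carried).
D = 0.47² + 0.14² + 0.04² + 0.25² + 0.07² + 0.01² + 0.02² = 0.22090 + 0.01960 + 0.00160 + 0.06250 + 0.00490 + 0.00010 + 0.00040 = 0.31000.
To 3 decimal places, D = 0.310.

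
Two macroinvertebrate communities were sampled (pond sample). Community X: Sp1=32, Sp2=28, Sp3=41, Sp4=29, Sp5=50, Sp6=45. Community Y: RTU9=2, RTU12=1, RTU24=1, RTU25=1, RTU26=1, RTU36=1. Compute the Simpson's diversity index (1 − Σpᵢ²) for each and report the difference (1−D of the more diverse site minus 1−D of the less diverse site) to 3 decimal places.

Community X: N=225, proportions 0.14222, 0.12444, 0.18222, 0.12889, 0.22222, 0.2, giving 1−D = 0.82509 (working shown to 5 dp, full precision carried).
Community Y: N=7, proportions 0.28571, 0.14286, 0.14286, 0.14286, 0.14286, 0.14286, giving 1−D = 0.81633.
Difference = |0.82509 − 0.81633| = 0.00876, i.e. 0.009 to 3 decimal places.

0.009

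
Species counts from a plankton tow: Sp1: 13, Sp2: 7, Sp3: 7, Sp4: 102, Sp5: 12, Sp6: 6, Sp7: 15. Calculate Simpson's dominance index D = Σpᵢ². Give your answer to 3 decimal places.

Total N = 13+7+7+102+12+6+15 = 162, so the proportions are 0.08025, 0.04321, 0.04321, 0.62963, 0.07407, 0.03704, 0.09259 (working shown to 5 dp, full precision carried).
D = 0.08025² + 0.04321² + 0.04321² + 0.62963² + 0.07407² + 0.03704² + 0.09259² = 0.00644 + 0.00187 + 0.00187 + 0.39643 + 0.00549 + 0.00137 + 0.00857 = 0.42204.
To 3 decimal places, D = 0.422.

0.422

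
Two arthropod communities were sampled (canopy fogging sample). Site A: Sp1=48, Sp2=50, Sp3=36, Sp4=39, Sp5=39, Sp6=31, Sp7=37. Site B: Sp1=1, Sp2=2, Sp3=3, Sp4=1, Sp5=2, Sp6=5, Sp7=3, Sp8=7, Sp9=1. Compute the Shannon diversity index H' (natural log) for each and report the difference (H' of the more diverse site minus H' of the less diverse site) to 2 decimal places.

Site A: N=280, proportions 0.17143, 0.17857, 0.12857, 0.13929, 0.13929, 0.11071, 0.13214, giving H' = 1.93393 (working shown to 5 dp, full precision carried).
Site B: N=25, proportions 0.04, 0.08, 0.12, 0.04, 0.08, 0.2, 0.12, 0.28, 0.04, giving H' = 1.97756.
Difference = |1.93393 − 1.97756| = 0.04363, i.e. 0.04 to 2 decimal places.

0.04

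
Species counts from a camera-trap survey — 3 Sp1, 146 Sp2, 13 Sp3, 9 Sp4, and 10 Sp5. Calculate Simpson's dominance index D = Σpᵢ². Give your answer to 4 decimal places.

Total N = 3+146+13+9+10 = 181, so the proportions are 0.016575, 0.80663, 0.071823, 0.049724, 0.055249 (working shown to 6 dp, full precision carried).
D = 0.016575² + 0.80663² + 0.071823² + 0.049724² + 0.055249² = 0.000275 + 0.650652 + 0.005159 + 0.002472 + 0.003052 = 0.661610.
To 4 decimal places, D = 0.6616.

0.6616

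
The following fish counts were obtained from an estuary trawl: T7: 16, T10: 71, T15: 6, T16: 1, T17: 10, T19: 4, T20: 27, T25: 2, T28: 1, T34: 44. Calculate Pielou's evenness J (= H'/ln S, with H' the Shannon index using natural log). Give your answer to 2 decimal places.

Total N = 16+71+6+1+10+4+27+2+1+44 = 182, so the proportions are 0.0879, 0.3901, 0.033, 0.0055, 0.0549, 0.022, 0.1484, 0.011, 0.0055, 0.2418 (working shown to 4 dp, full precision carried).
H' = −Σ pᵢ ln pᵢ = −((-0.2138) + (-0.3672) + (-0.1125) + (-0.0286) + (-0.1594) + (-0.0839) + (-0.2831) + (-0.0496) + (-0.0286) + (-0.3433)) = 1.6699.
With S = 10 species, ln S = 2.3026, so J = 1.6699/2.3026 = 0.7252, i.e. 0.73 to 2 decimal places.

0.73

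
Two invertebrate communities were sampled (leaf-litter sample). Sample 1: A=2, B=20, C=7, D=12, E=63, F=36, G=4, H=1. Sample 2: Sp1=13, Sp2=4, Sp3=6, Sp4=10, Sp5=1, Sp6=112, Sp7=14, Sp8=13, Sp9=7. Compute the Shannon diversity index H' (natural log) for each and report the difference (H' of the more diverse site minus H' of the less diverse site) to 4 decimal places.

0.1392

Sample 1: N=145, proportions 0.013793, 0.137931, 0.048276, 0.082759, 0.434483, 0.248276, 0.027586, 0.006897, giving H' = 1.526316 (working shown to 6 dp, full precision carried).
Sample 2: N=180, proportions 0.072222, 0.022222, 0.033333, 0.055556, 0.005556, 0.622222, 0.077778, 0.072222, 0.038889, giving H' = 1.387122.
Difference = |1.526316 − 1.387122| = 0.139194, i.e. 0.1392 to 4 decimal places.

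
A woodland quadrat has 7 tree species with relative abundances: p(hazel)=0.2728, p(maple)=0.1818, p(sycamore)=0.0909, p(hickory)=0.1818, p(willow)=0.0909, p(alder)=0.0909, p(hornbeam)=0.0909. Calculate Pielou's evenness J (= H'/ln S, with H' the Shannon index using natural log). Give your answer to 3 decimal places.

0.949

H' = −Σ pᵢ ln pᵢ = −((-0.35437) + (-0.30994) + (-0.21798) + (-0.30994) + (-0.21798) + (-0.21798) + (-0.21798)) = 1.84617 (working shown to 5 dp, full precision carried).
With S = 7 species, ln S = 1.94591, so J = 1.84617/1.94591 = 0.94874, i.e. 0.949 to 3 decimal places.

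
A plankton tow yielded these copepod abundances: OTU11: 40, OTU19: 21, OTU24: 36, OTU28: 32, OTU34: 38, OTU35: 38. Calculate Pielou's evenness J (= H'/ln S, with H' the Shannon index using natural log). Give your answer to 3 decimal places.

0.989

Total N = 40+21+36+32+38+38 = 205, so the proportions are 0.19512, 0.10244, 0.17561, 0.1561, 0.18537, 0.18537 (working shown to 5 dp, full precision carried).
H' = −Σ pᵢ ln pᵢ = −((-0.31885) + (-0.23341) + (-0.30547) + (-0.28992) + (-0.31242) + (-0.31242)) = 1.77249.
With S = 6 species, ln S = 1.79176, so J = 1.77249/1.79176 = 0.98924, i.e. 0.989 to 3 decimal places.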